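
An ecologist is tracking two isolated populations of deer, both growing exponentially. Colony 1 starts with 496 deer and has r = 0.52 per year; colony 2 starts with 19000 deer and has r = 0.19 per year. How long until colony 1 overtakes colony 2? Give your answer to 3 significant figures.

Set 496·e^(0.52t) = 19000·e^(0.19t).
e^((0.52 − 0.19)t) = 19000/496 → e^(0.33·t) = 38.306.
0.33·t = ln(38.306) = 3.6456, so t = 3.6456/0.33 = 11.047.

11.0 years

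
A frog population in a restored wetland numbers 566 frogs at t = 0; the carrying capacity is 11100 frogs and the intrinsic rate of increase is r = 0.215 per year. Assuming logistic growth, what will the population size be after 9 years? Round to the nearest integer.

3010 frogs

A = (K − N₀)/N₀ = (11100 − 566)/566 = 18.611.
N(t) = K/(1 + A·e^(−rt)) = 11100/(1 + 18.611×e^(−0.215×9)).
e^(−1.935) = 0.14442; denominator = 1 + 18.611×0.14442 = 3.6879.
N = 11100/3.6879 = 3009.82.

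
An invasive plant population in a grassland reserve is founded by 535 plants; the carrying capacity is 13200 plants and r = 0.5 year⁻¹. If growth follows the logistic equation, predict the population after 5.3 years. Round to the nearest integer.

A = (K − N₀)/N₀ = (13200 − 535)/535 = 23.673.
N(t) = K/(1 + A·e^(−rt)) = 13200/(1 + 23.673×e^(−0.5×5.3)).
e^(−2.65) = 0.070651; denominator = 1 + 23.673×0.070651 = 2.6725.
N = 13200/2.6725 = 4939.16.

4939 plants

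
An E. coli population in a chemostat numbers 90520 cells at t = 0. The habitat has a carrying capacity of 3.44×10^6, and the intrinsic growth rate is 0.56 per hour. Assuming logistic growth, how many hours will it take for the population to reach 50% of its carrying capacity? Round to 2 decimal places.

6.45 hours

A = (K − N₀)/N₀ = (3.44×10^6 − 90520)/90520 = 37.003.
Solve 3.44×10^6/(1 + 37.003·e^(−0.56t)) = 1.72×10^6: 1 + 37.003·e^(−0.56t) = 2, so e^(−0.56t) = 0.0270251.
−0.56·t = ln(0.0270251) = -3.611, so t = 3.611/0.56 = 6.4482.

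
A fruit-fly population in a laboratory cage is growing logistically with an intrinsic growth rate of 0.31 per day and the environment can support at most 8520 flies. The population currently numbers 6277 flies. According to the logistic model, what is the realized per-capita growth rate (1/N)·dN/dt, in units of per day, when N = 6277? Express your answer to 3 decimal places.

0.082 per day

(1/N)·dN/dt = r(1 − N/K) = 0.31 × (1 − 6277/8520).
= 0.31 × 0.26326 = 0.081612.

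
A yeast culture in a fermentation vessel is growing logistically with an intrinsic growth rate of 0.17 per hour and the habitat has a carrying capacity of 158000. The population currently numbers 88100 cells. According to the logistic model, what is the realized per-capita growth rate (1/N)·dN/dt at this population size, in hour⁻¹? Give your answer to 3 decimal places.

0.075 per hour

(1/N)·dN/dt = r(1 − N/K) = 0.17 × (1 − 88100/158000).
= 0.17 × 0.44241 = 0.075209.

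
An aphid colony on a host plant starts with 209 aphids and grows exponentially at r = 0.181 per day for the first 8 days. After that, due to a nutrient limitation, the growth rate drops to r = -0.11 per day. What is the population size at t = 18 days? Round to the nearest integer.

Phase 1: N(8) = 209·e^(0.181×8) = 209·e^1.448 = 889.211.
Phase 2 runs for 18 − 8 = 10 days at r = -0.11.
N(18) = 889.211·e^(-0.11×10) = 889.211·e^-1.1 = 295.993.

296 aphids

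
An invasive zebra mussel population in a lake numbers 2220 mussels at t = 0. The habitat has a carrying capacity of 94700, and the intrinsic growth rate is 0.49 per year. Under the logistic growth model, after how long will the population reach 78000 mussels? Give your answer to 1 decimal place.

A = (K − N₀)/N₀ = (94700 − 2220)/2220 = 41.658.
Solve 94700/(1 + 41.658·e^(−0.49t)) = 78000: 1 + 41.658·e^(−0.49t) = 1.2141, so e^(−0.49t) = 0.00513957.
−0.49·t = ln(0.00513957) = -5.2708, so t = 5.2708/0.49 = 10.757.

10.8 years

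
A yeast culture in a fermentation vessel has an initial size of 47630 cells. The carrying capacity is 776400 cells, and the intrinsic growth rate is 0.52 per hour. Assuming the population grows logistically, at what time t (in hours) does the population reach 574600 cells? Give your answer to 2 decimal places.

7.26 hours

A = (K − N₀)/N₀ = (776400 − 47630)/47630 = 15.301.
Solve 776400/(1 + 15.301·e^(−0.52t)) = 574600: 1 + 15.301·e^(−0.52t) = 1.3512, so e^(−0.52t) = 0.0229533.
−0.52·t = ln(0.0229533) = -3.7743, so t = 3.7743/0.52 = 7.2583.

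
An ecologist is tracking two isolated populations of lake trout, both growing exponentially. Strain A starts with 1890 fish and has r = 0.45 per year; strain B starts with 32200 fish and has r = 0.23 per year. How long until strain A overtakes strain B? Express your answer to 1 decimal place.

12.9 years

Set 1890·e^(0.45t) = 32200·e^(0.23t).
e^((0.45 − 0.23)t) = 32200/1890 → e^(0.22·t) = 17.037.
0.22·t = ln(17.037) = 2.8354, so t = 2.8354/0.22 = 12.888.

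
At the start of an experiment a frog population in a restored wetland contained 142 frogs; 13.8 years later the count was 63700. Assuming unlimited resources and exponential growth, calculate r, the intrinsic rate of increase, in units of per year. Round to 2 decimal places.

From N(t) = N₀·e^(rt): e^(r·13.8) = 63700/142 = 448.59.
r·13.8 = ln(448.59) = 6.1061, so r = 6.1061/13.8 = 0.44247.

0.44 per year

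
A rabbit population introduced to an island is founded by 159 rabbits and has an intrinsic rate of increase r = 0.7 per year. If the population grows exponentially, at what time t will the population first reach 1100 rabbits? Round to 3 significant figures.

Set N₀·e^(rt) = 1100: e^(0.7·t) = 1100/159 = 6.9182.
0.7·t = ln(6.9182) = 1.9342, so t = 1.9342/0.7 = 2.7631.

2.76 years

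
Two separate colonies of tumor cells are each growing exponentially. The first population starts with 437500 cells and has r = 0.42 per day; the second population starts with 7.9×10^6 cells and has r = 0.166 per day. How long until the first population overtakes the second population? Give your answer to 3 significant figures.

Set 437500·e^(0.42t) = 7.9×10^6·e^(0.166t).
e^((0.42 − 0.166)t) = 7.9×10^6/437500 → e^(0.254·t) = 18.057.
0.254·t = ln(18.057) = 2.8935, so t = 2.8935/0.254 = 11.392.

11.4 days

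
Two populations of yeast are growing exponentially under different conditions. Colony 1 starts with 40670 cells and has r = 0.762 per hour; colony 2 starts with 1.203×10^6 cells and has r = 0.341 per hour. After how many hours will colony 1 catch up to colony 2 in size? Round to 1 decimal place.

8.0 hours

Set 40670·e^(0.762t) = 1.203×10^6·e^(0.341t).
e^((0.762 − 0.341)t) = 1.203×10^6/40670 → e^(0.421·t) = 29.58.
0.421·t = ln(29.58) = 3.3871, so t = 3.3871/0.421 = 8.0453.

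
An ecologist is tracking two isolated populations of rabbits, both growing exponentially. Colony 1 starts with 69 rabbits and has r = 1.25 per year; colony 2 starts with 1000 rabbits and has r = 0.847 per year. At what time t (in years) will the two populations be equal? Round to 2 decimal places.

6.63 years

Set 69·e^(1.25t) = 1000·e^(0.847t).
e^((1.25 − 0.847)t) = 1000/69 → e^(0.403·t) = 14.493.
0.403·t = ln(14.493) = 2.6736, so t = 2.6736/0.403 = 6.6344.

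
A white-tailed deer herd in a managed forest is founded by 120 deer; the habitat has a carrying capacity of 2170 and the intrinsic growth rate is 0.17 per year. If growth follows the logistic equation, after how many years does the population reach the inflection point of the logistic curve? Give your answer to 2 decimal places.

Logistic growth is fastest at N = K/2 = 1085.
A = (K − N₀)/N₀ = 17.083. Set K/(1 + A·e^(−rt)) = K/2 → A·e^(−rt) = 1.
e^(−0.17t) = 1/17.083 = 0.0585366, so t = ln(17.083)/0.17 = 2.8381/0.17 = 16.695.

16.69 years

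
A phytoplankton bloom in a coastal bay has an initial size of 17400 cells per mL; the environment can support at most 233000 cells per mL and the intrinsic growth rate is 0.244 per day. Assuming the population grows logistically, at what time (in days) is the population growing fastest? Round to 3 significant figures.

Logistic growth is fastest at N = K/2 = 116500.
A = (K − N₀)/N₀ = 12.391. Set K/(1 + A·e^(−rt)) = K/2 → A·e^(−rt) = 1.
e^(−0.244t) = 1/12.391 = 0.080705, so t = ln(12.391)/0.244 = 2.517/0.244 = 10.315.

10.3 days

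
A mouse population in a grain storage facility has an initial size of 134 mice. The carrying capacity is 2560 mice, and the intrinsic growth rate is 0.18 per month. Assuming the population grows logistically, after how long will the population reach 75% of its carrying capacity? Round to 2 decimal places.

22.19 months

A = (K − N₀)/N₀ = (2560 − 134)/134 = 18.104.
Solve 2560/(1 + 18.104·e^(−0.18t)) = 1920: 1 + 18.104·e^(−0.18t) = 1.3333, so e^(−0.18t) = 0.0184117.
−0.18·t = ln(0.0184117) = -3.9948, so t = 3.9948/0.18 = 22.193.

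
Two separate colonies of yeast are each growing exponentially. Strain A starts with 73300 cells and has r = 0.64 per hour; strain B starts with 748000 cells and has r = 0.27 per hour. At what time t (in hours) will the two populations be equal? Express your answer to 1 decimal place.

Set 73300·e^(0.64t) = 748000·e^(0.27t).
e^((0.64 − 0.27)t) = 748000/73300 → e^(0.37·t) = 10.205.
0.37·t = ln(10.205) = 2.3228, so t = 2.3228/0.37 = 6.278.

6.3 hours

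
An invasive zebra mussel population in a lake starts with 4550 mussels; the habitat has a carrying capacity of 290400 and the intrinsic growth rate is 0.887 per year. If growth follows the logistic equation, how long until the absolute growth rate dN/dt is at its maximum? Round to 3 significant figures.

4.67 years

Logistic growth is fastest at N = K/2 = 145200.
A = (K − N₀)/N₀ = 62.824. Set K/(1 + A·e^(−rt)) = K/2 → A·e^(−rt) = 1.
e^(−0.887t) = 1/62.824 = 0.0159174, so t = ln(62.824)/0.887 = 4.1403/0.887 = 4.6678.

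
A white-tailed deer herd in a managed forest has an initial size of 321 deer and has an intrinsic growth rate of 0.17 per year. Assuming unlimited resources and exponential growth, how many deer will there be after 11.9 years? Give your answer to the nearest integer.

2427 deer

N(t) = N₀·e^(rt) = 321 × e^(0.17×11.9) = 321 × e^2.023.
e^2.023 ≈ 7.561, so N ≈ 321 × 7.561 = 2427.07.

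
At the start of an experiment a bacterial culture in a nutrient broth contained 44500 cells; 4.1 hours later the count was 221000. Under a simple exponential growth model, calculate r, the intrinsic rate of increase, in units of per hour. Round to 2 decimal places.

From N(t) = N₀·e^(rt): e^(r·4.1) = 221000/44500 = 4.9663.
r·4.1 = ln(4.9663) = 1.6027, so r = 1.6027/4.1 = 0.3909.

0.39 per hour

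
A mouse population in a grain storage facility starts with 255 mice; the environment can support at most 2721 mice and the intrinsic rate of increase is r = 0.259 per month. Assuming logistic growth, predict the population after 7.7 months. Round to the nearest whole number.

1175 mice

A = (K − N₀)/N₀ = (2721 − 255)/255 = 9.6706.
N(t) = K/(1 + A·e^(−rt)) = 2721/(1 + 9.6706×e^(−0.259×7.7)).
e^(−1.994) = 0.13611; denominator = 1 + 9.6706×0.13611 = 2.3163.
N = 2721/2.3163 = 1174.74.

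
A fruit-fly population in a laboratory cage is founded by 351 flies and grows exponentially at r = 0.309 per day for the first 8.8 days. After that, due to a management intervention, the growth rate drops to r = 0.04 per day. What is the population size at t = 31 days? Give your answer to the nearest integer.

Phase 1: N(8.8) = 351·e^(0.309×8.8) = 351·e^2.719 = 5324.03.
Phase 2 runs for 31 − 8.8 = 22.2 days at r = 0.04.
N(31) = 5324.03·e^(0.04×22.2) = 5324.03·e^0.888 = 12938.8.

12939 flies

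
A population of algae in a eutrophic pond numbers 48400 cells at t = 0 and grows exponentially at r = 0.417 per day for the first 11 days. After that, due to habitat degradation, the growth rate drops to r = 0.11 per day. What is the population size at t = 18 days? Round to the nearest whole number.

Phase 1: N(11) = 48400·e^(0.417×11) = 48400·e^4.587 = 4.75285×10^6.
Phase 2 runs for 18 − 11 = 7 days at r = 0.11.
N(18) = 4.75285×10^6·e^(0.11×7) = 4.75285×10^6·e^0.77 = 1.026505×10^7.

10265046 cells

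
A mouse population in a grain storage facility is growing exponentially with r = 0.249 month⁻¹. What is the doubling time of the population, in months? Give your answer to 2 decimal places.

2.78 months

Doubling time t_d = ln(2)/r = 0.6931/0.249 = 2.7837.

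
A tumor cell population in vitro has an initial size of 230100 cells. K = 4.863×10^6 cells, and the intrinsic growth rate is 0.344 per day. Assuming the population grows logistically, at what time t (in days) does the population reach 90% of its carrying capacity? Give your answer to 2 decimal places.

A = (K − N₀)/N₀ = (4.863×10^6 − 230100)/230100 = 20.134.
Solve 4.863×10^6/(1 + 20.134·e^(−0.344t)) = 4.3767×10^6: 1 + 20.134·e^(−0.344t) = 1.1111, so e^(−0.344t) = 0.0055185.
−0.344·t = ln(0.0055185) = -5.1996, so t = 5.1996/0.344 = 15.115.

15.12 days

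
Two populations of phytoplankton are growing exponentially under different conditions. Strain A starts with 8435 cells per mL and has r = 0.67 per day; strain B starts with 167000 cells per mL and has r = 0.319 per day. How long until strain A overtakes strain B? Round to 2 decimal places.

Set 8435·e^(0.67t) = 167000·e^(0.319t).
e^((0.67 − 0.319)t) = 167000/8435 → e^(0.351·t) = 19.798.
0.351·t = ln(19.798) = 2.9856, so t = 2.9856/0.351 = 8.506.

8.51 days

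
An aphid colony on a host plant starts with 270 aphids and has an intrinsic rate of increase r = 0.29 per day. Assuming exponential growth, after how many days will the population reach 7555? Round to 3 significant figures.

11.5 days

Set N₀·e^(rt) = 7555: e^(0.29·t) = 7555/270 = 27.981.
0.29·t = ln(27.981) = 3.3315, so t = 3.3315/0.29 = 11.488.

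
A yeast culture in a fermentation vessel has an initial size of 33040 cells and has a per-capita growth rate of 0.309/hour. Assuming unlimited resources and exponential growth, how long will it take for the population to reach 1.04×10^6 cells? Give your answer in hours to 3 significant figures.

Set N₀·e^(rt) = 1.04×10^6: e^(0.309·t) = 1.04×10^6/33040 = 31.477.
0.309·t = ln(31.477) = 3.4493, so t = 3.4493/0.309 = 11.163.

11.2 hours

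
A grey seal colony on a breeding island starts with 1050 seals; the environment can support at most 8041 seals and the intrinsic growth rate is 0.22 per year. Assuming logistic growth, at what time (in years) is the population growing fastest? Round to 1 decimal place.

8.6 years

Logistic growth is fastest at N = K/2 = 4020.5.
A = (K − N₀)/N₀ = 6.6581. Set K/(1 + A·e^(−rt)) = K/2 → A·e^(−rt) = 1.
e^(−0.22t) = 1/6.6581 = 0.150193, so t = ln(6.6581)/0.22 = 1.8958/0.22 = 8.6174.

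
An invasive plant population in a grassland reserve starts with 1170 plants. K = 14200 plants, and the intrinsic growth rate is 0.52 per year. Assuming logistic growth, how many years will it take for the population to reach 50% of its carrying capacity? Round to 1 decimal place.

A = (K − N₀)/N₀ = (14200 − 1170)/1170 = 11.137.
Solve 14200/(1 + 11.137·e^(−0.52t)) = 7100: 1 + 11.137·e^(−0.52t) = 2, so e^(−0.52t) = 0.0897928.
−0.52·t = ln(0.0897928) = -2.4103, so t = 2.4103/0.52 = 4.6351.

4.6 years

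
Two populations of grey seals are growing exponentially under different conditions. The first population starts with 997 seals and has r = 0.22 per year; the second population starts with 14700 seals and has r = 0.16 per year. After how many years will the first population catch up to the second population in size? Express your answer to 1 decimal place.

Set 997·e^(0.22t) = 14700·e^(0.16t).
e^((0.22 − 0.16)t) = 14700/997 → e^(0.06·t) = 14.744.
0.06·t = ln(14.744) = 2.6909, so t = 2.6909/0.06 = 44.848.

44.8 years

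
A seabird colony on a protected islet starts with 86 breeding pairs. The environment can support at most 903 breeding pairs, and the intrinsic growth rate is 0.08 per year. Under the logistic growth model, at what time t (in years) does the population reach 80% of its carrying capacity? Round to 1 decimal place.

A = (K − N₀)/N₀ = (903 − 86)/86 = 9.5.
Solve 903/(1 + 9.5·e^(−0.08t)) = 722.4: 1 + 9.5·e^(−0.08t) = 1.25, so e^(−0.08t) = 0.0263158.
−0.08·t = ln(0.0263158) = -3.6376, so t = 3.6376/0.08 = 45.47.

45.5 years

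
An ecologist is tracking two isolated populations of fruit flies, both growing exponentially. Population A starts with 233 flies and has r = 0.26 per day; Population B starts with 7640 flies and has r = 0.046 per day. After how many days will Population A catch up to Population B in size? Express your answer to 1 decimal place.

16.3 days

Set 233·e^(0.26t) = 7640·e^(0.046t).
e^((0.26 − 0.046)t) = 7640/233 → e^(0.214·t) = 32.79.
0.214·t = ln(32.79) = 3.4901, so t = 3.4901/0.214 = 16.309.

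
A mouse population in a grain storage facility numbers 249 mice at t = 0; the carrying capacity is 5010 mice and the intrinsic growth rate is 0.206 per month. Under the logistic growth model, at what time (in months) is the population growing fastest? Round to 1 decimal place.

14.3 months

Logistic growth is fastest at N = K/2 = 2505.
A = (K − N₀)/N₀ = 19.12. Set K/(1 + A·e^(−rt)) = K/2 → A·e^(−rt) = 1.
e^(−0.206t) = 1/19.12 = 0.0522999, so t = ln(19.12)/0.206 = 2.9508/0.206 = 14.324.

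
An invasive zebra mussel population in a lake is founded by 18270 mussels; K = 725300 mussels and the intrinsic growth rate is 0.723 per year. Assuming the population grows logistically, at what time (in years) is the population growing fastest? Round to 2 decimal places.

Logistic growth is fastest at N = K/2 = 362650.
A = (K − N₀)/N₀ = 38.699. Set K/(1 + A·e^(−rt)) = K/2 → A·e^(−rt) = 1.
e^(−0.723t) = 1/38.699 = 0.0258405, so t = ln(38.699)/0.723 = 3.6558/0.723 = 5.0564.

5.06 years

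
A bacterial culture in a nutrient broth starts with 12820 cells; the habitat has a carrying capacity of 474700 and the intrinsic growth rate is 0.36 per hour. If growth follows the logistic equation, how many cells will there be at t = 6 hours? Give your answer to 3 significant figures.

92100 cells

A = (K − N₀)/N₀ = (474700 − 12820)/12820 = 36.028.
N(t) = K/(1 + A·e^(−rt)) = 474700/(1 + 36.028×e^(−0.36×6)).
e^(−2.16) = 0.11533; denominator = 1 + 36.028×0.11533 = 5.1549.
N = 474700/5.1549 = 92086.4.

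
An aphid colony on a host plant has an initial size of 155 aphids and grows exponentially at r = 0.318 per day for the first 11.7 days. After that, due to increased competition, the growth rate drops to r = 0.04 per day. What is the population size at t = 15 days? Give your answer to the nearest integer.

Phase 1: N(11.7) = 155·e^(0.318×11.7) = 155·e^3.721 = 6399.82.
Phase 2 runs for 15 − 11.7 = 3.3 days at r = 0.04.
N(15) = 6399.82·e^(0.04×3.3) = 6399.82·e^0.132 = 7302.89.

7303 aphids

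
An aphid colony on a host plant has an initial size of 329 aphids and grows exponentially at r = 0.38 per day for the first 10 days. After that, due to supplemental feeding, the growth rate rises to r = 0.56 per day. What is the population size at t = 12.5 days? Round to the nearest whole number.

Phase 1: N(10) = 329·e^(0.38×10) = 329·e^3.8 = 14706.7.
Phase 2 runs for 12.5 − 10 = 2.5 days at r = 0.56.
N(12.5) = 14706.7·e^(0.56×2.5) = 14706.7·e^1.4 = 59638.6.

59639 aphids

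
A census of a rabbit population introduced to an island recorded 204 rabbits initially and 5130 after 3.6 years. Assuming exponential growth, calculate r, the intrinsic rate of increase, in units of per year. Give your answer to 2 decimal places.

From N(t) = N₀·e^(rt): e^(r·3.6) = 5130/204 = 25.147.
r·3.6 = ln(25.147) = 3.2247, so r = 3.2247/3.6 = 0.89576.

0.90 per year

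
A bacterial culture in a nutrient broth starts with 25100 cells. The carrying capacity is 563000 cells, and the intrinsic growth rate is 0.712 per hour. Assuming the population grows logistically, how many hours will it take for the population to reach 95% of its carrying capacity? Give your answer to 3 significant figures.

8.44 hours

A = (K − N₀)/N₀ = (563000 − 25100)/25100 = 21.43.
Solve 563000/(1 + 21.43·e^(−0.712t)) = 534850: 1 + 21.43·e^(−0.712t) = 1.0526, so e^(−0.712t) = 0.00245594.
−0.712·t = ln(0.00245594) = -6.0092, so t = 6.0092/0.712 = 8.4399.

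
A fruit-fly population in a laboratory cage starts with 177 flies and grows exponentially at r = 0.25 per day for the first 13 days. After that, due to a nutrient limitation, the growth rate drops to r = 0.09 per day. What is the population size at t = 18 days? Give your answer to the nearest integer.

7159 flies

Phase 1: N(13) = 177·e^(0.25×13) = 177·e^3.25 = 4564.89.
Phase 2 runs for 18 − 13 = 5 days at r = 0.09.
N(18) = 4564.89·e^(0.09×5) = 4564.89·e^0.45 = 7159.17.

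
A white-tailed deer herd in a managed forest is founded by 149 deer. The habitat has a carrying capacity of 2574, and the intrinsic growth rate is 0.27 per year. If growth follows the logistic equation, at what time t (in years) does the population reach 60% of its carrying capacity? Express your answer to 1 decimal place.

A = (K − N₀)/N₀ = (2574 − 149)/149 = 16.275.
Solve 2574/(1 + 16.275·e^(−0.27t)) = 1544.4: 1 + 16.275·e^(−0.27t) = 1.6667, so e^(−0.27t) = 0.0409622.
−0.27·t = ln(0.0409622) = -3.1951, so t = 3.1951/0.27 = 11.834.

11.8 years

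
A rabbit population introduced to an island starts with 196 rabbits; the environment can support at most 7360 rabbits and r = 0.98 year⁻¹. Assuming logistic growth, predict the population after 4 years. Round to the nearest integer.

4266 rabbits

A = (K − N₀)/N₀ = (7360 − 196)/196 = 36.551.
N(t) = K/(1 + A·e^(−rt)) = 7360/(1 + 36.551×e^(−0.98×4)).
e^(−3.92) = 0.019841; denominator = 1 + 36.551×0.019841 = 1.7252.
N = 7360/1.7252 = 4266.14.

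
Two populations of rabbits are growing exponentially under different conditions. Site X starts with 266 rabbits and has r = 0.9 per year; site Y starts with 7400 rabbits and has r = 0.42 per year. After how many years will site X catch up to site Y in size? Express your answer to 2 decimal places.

6.93 years

Set 266·e^(0.9t) = 7400·e^(0.42t).
e^((0.9 − 0.42)t) = 7400/266 → e^(0.48·t) = 27.82.
0.48·t = ln(27.82) = 3.3257, so t = 3.3257/0.48 = 6.9286.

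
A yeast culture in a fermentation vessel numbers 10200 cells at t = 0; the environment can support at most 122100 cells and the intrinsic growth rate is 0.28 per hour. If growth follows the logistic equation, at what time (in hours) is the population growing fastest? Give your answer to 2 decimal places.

Logistic growth is fastest at N = K/2 = 61050.
A = (K − N₀)/N₀ = 10.971. Set K/(1 + A·e^(−rt)) = K/2 → A·e^(−rt) = 1.
e^(−0.28t) = 1/10.971 = 0.0911528, so t = ln(10.971)/0.28 = 2.3952/0.28 = 8.5543.

8.55 hours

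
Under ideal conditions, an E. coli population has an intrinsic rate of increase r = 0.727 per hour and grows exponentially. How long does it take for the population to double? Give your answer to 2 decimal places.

0.95 hours

Doubling time t_d = ln(2)/r = 0.6931/0.727 = 0.95343.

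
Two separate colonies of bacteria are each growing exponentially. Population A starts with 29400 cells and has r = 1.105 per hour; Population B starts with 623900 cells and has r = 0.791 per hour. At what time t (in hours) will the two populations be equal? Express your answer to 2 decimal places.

Set 29400·e^(1.105t) = 623900·e^(0.791t).
e^((1.105 − 0.791)t) = 623900/29400 → e^(0.314·t) = 21.221.
0.314·t = ln(21.221) = 3.055, so t = 3.055/0.314 = 9.7293.

9.73 hours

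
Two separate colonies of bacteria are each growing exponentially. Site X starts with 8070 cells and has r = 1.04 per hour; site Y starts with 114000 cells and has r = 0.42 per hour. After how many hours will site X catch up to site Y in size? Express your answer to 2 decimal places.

Set 8070·e^(1.04t) = 114000·e^(0.42t).
e^((1.04 − 0.42)t) = 114000/8070 → e^(0.62·t) = 14.126.
0.62·t = ln(14.126) = 2.648, so t = 2.648/0.62 = 4.271.

4.27 hours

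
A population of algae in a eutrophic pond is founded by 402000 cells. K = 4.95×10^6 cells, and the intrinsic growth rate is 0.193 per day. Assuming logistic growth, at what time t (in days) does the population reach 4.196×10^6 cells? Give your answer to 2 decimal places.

A = (K − N₀)/N₀ = (4.95×10^6 − 402000)/402000 = 11.313.
Solve 4.95×10^6/(1 + 11.313·e^(−0.193t)) = 4.196×10^6: 1 + 11.313·e^(−0.193t) = 1.1797, so e^(−0.193t) = 0.0158833.
−0.193·t = ln(0.0158833) = -4.1425, so t = 4.1425/0.193 = 21.464.

21.46 days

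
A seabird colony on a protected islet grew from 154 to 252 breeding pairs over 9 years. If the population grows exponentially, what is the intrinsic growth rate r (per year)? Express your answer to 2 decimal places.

From N(t) = N₀·e^(rt): e^(r·9) = 252/154 = 1.6364.
r·9 = ln(1.6364) = 0.49248, so r = 0.49248/9 = 0.05472.

0.05 per year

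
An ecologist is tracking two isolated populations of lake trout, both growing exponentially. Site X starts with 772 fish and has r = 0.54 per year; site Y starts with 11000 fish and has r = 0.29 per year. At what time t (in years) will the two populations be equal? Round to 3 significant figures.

Set 772·e^(0.54t) = 11000·e^(0.29t).
e^((0.54 − 0.29)t) = 11000/772 → e^(0.25·t) = 14.249.
0.25·t = ln(14.249) = 2.6567, so t = 2.6567/0.25 = 10.627.

10.6 years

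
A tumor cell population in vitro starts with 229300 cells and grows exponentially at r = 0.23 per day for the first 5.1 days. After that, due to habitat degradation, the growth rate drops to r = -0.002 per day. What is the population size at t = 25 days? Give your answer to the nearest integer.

712109 cells

Phase 1: N(5.1) = 229300·e^(0.23×5.1) = 229300·e^1.173 = 741023.
Phase 2 runs for 25 − 5.1 = 19.9 days at r = -0.002.
N(25) = 741023·e^(-0.002×19.9) = 741023·e^-0.0398 = 712109.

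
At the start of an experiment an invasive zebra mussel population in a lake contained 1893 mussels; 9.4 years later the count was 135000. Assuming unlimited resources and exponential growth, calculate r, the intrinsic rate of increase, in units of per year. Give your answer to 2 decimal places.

0.45 per year

From N(t) = N₀·e^(rt): e^(r·9.4) = 135000/1893 = 71.315.
r·9.4 = ln(71.315) = 4.2671, so r = 4.2671/9.4 = 0.45395.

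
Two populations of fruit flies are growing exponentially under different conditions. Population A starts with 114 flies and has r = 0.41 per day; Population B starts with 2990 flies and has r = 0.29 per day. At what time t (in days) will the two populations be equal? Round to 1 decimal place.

27.2 days

Set 114·e^(0.41t) = 2990·e^(0.29t).
e^((0.41 − 0.29)t) = 2990/114 → e^(0.12·t) = 26.228.
0.12·t = ln(26.228) = 3.2668, so t = 3.2668/0.12 = 27.224.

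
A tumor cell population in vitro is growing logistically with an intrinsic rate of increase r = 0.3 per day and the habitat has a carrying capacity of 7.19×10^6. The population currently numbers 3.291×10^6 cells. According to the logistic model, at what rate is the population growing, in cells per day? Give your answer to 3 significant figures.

535000 cells per day

dN/dt = rN(1 − N/K) = 0.3 × 3.291×10^6 × (1 − 3.291×10^6/7.19×10^6).
1 − 3.291×10^6/7.19×10^6 = 0.54228; dN/dt = 0.3 × 3.291×10^6 × 0.54228 = 5.35394×10^5.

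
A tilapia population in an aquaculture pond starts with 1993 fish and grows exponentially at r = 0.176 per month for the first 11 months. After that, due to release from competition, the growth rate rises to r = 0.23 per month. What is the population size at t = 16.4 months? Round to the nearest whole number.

47829 fish

Phase 1: N(11) = 1993·e^(0.176×11) = 1993·e^1.936 = 13813.4.
Phase 2 runs for 16.4 − 11 = 5.4 months at r = 0.23.
N(16.4) = 13813.4·e^(0.23×5.4) = 13813.4·e^1.242 = 47829.4.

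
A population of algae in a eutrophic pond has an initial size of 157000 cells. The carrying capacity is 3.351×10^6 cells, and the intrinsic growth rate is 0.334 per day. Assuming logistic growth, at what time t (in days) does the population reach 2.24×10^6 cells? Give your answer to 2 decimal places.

11.12 days

A = (K − N₀)/N₀ = (3.351×10^6 − 157000)/157000 = 20.344.
Solve 3.351×10^6/(1 + 20.344·e^(−0.334t)) = 2.24×10^6: 1 + 20.344·e^(−0.334t) = 1.496, so e^(−0.334t) = 0.0243798.
−0.334·t = ln(0.0243798) = -3.714, so t = 3.714/0.334 = 11.12.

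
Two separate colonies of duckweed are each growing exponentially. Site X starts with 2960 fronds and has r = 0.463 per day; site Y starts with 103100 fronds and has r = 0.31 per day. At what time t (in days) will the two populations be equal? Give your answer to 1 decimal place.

23.2 days

Set 2960·e^(0.463t) = 103100·e^(0.31t).
e^((0.463 − 0.31)t) = 103100/2960 → e^(0.153·t) = 34.831.
0.153·t = ln(34.831) = 3.5505, so t = 3.5505/0.153 = 23.206.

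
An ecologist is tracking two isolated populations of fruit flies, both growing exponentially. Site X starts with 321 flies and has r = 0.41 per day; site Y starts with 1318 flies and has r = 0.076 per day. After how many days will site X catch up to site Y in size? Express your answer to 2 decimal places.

Set 321·e^(0.41t) = 1318·e^(0.076t).
e^((0.41 − 0.076)t) = 1318/321 → e^(0.334·t) = 4.1059.
0.334·t = ln(4.1059) = 1.4124, so t = 1.4124/0.334 = 4.2288.

4.23 days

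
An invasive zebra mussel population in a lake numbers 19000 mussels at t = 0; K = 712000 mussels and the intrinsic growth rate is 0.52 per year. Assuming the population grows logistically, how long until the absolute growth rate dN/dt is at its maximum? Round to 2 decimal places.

6.92 years

Logistic growth is fastest at N = K/2 = 356000.
A = (K − N₀)/N₀ = 36.474. Set K/(1 + A·e^(−rt)) = K/2 → A·e^(−rt) = 1.
e^(−0.52t) = 1/36.474 = 0.027417, so t = ln(36.474)/0.52 = 3.5966/0.52 = 6.9165.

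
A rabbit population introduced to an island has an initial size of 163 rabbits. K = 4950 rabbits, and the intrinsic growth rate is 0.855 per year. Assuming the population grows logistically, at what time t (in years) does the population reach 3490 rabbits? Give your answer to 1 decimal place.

A = (K − N₀)/N₀ = (4950 − 163)/163 = 29.368.
Solve 4950/(1 + 29.368·e^(−0.855t)) = 3490: 1 + 29.368·e^(−0.855t) = 1.4183, so e^(−0.855t) = 0.0142446.
−0.855·t = ln(0.0142446) = -4.2514, so t = 4.2514/0.855 = 4.9724.

5.0 years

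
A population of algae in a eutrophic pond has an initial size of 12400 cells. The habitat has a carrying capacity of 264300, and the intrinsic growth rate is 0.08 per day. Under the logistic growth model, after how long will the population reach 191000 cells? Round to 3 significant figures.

49.6 days

A = (K − N₀)/N₀ = (264300 − 12400)/12400 = 20.315.
Solve 264300/(1 + 20.315·e^(−0.08t)) = 191000: 1 + 20.315·e^(−0.08t) = 1.3838, so e^(−0.08t) = 0.0188914.
−0.08·t = ln(0.0188914) = -3.969, so t = 3.969/0.08 = 49.613.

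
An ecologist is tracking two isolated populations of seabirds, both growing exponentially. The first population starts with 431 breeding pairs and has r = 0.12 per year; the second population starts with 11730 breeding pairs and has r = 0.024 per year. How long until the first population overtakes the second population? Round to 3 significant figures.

Set 431·e^(0.12t) = 11730·e^(0.024t).
e^((0.12 − 0.024)t) = 11730/431 → e^(0.096·t) = 27.216.
0.096·t = ln(27.216) = 3.3038, so t = 3.3038/0.096 = 34.415.

34.4 years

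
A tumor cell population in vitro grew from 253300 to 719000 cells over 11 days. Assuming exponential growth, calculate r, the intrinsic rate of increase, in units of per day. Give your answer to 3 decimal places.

0.095 per day

From N(t) = N₀·e^(rt): e^(r·11) = 719000/253300 = 2.8385.
r·11 = ln(2.8385) = 1.0433, so r = 1.0433/11 = 0.094844.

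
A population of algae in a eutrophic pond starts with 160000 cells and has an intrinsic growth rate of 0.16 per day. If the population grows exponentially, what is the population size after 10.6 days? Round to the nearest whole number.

N(t) = N₀·e^(rt) = 160000 × e^(0.16×10.6) = 160000 × e^1.696.
e^1.696 ≈ 5.4521, so N ≈ 160000 × 5.4521 = 872335.

872335 cells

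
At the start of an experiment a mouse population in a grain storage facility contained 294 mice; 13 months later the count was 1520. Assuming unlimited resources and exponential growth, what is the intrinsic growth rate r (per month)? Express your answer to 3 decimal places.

0.126 per month

From N(t) = N₀·e^(rt): e^(r·13) = 1520/294 = 5.1701.
r·13 = ln(5.1701) = 1.6429, so r = 1.6429/13 = 0.12638.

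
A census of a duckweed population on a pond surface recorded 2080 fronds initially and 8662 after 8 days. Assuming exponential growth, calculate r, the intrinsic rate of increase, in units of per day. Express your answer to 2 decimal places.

From N(t) = N₀·e^(rt): e^(r·8) = 8662/2080 = 4.1644.
r·8 = ln(4.1644) = 1.4266, so r = 1.4266/8 = 0.17832.

0.18 per day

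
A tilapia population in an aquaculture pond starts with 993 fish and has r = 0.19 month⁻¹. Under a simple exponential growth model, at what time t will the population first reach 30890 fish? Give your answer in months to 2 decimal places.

Set N₀·e^(rt) = 30890: e^(0.19·t) = 30890/993 = 31.108.
0.19·t = ln(31.108) = 3.4375, so t = 3.4375/0.19 = 18.092.

18.09 months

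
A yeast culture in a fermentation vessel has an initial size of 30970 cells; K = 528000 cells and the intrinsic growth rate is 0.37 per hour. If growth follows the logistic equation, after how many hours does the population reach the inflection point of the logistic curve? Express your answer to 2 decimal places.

7.50 hours

Logistic growth is fastest at N = K/2 = 264000.
A = (K − N₀)/N₀ = 16.049. Set K/(1 + A·e^(−rt)) = K/2 → A·e^(−rt) = 1.
e^(−0.37t) = 1/16.049 = 0.0623101, so t = ln(16.049)/0.37 = 2.7756/0.37 = 7.5017.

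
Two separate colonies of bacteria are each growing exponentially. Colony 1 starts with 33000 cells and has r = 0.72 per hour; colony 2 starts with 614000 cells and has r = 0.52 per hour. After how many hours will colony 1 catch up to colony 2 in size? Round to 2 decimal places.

Set 33000·e^(0.72t) = 614000·e^(0.52t).
e^((0.72 − 0.52)t) = 614000/33000 → e^(0.2·t) = 18.606.
0.2·t = ln(18.606) = 2.9235, so t = 2.9235/0.2 = 14.617.

14.62 hours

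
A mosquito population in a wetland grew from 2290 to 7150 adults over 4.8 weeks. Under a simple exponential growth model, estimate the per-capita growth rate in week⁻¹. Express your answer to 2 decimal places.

From N(t) = N₀·e^(rt): e^(r·4.8) = 7150/2290 = 3.1223.
r·4.8 = ln(3.1223) = 1.1386, so r = 1.1386/4.8 = 0.2372.

0.24 per week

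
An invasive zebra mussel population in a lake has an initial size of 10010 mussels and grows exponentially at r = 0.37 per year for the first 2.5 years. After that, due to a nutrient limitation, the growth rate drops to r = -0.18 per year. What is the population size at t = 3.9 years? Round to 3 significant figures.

19600 mussels

Phase 1: N(2.5) = 10010·e^(0.37×2.5) = 10010·e^0.925 = 25243.9.
Phase 2 runs for 3.9 − 2.5 = 1.4 years at r = -0.18.
N(3.9) = 25243.9·e^(-0.18×1.4) = 25243.9·e^-0.252 = 19620.7.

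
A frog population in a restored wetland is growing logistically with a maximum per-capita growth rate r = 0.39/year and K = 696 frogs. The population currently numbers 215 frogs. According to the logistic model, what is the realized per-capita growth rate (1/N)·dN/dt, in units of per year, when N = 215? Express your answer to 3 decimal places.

0.270 per year

(1/N)·dN/dt = r(1 − N/K) = 0.39 × (1 − 215/696).
= 0.39 × 0.69109 = 0.26953.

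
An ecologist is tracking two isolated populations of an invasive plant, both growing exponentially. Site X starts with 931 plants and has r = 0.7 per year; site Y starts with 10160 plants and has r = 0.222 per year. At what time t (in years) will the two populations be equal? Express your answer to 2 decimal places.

Set 931·e^(0.7t) = 10160·e^(0.222t).
e^((0.7 − 0.222)t) = 10160/931 → e^(0.478·t) = 10.913.
0.478·t = ln(10.913) = 2.39, so t = 2.39/0.478 = 4.9999.

5.00 years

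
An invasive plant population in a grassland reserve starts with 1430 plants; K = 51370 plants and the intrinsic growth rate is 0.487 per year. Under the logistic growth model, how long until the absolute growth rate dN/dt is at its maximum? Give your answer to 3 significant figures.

Logistic growth is fastest at N = K/2 = 25685.
A = (K − N₀)/N₀ = 34.923. Set K/(1 + A·e^(−rt)) = K/2 → A·e^(−rt) = 1.
e^(−0.487t) = 1/34.923 = 0.0286344, so t = ln(34.923)/0.487 = 3.5531/0.487 = 7.296.

7.30 years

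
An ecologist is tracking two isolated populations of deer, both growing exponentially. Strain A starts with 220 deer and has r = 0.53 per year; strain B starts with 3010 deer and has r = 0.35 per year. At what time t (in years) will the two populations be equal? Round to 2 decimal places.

Set 220·e^(0.53t) = 3010·e^(0.35t).
e^((0.53 − 0.35)t) = 3010/220 → e^(0.18·t) = 13.682.
0.18·t = ln(13.682) = 2.6161, so t = 2.6161/0.18 = 14.534.

14.53 years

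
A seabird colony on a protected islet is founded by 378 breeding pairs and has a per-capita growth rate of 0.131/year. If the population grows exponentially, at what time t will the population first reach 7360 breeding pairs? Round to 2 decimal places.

22.66 years

Set N₀·e^(rt) = 7360: e^(0.131·t) = 7360/378 = 19.471.
0.131·t = ln(19.471) = 2.9689, so t = 2.9689/0.131 = 22.664.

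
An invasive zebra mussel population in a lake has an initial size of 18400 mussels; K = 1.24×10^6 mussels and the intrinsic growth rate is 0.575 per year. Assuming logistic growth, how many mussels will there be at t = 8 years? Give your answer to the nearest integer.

A = (K − N₀)/N₀ = (1.24×10^6 − 18400)/18400 = 66.391.
N(t) = K/(1 + A·e^(−rt)) = 1.24×10^6/(1 + 66.391×e^(−0.575×8)).
e^(−4.6) = 0.010052; denominator = 1 + 66.391×0.010052 = 1.6674.
N = 1.24×10^6/1.6674 = 743693.

743693 mussels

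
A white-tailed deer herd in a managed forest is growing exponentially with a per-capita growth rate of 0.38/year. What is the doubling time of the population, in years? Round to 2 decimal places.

Doubling time t_d = ln(2)/r = 0.6931/0.38 = 1.8241.

1.82 years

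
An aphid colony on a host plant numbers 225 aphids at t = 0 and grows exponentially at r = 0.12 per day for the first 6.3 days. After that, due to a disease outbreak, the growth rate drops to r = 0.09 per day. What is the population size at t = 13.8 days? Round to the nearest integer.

941 aphids

Phase 1: N(6.3) = 225·e^(0.12×6.3) = 225·e^0.756 = 479.192.
Phase 2 runs for 13.8 − 6.3 = 7.5 days at r = 0.09.
N(13.8) = 479.192·e^(0.09×7.5) = 479.192·e^0.675 = 941.148.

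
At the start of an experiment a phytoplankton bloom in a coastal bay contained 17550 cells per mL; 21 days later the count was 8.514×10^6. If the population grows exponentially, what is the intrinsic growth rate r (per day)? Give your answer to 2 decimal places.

From N(t) = N₀·e^(rt): e^(r·21) = 8.514×10^6/17550 = 485.13.
r·21 = ln(485.13) = 6.1844, so r = 6.1844/21 = 0.2945.

0.29 per day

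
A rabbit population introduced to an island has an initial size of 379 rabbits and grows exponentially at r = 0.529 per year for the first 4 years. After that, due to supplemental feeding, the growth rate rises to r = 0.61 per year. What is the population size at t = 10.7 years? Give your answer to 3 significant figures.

Phase 1: N(4) = 379·e^(0.529×4) = 379·e^2.116 = 3144.9.
Phase 2 runs for 10.7 − 4 = 6.7 years at r = 0.61.
N(10.7) = 3144.9·e^(0.61×6.7) = 3144.9·e^4.087 = 187313.

187000 rabbits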